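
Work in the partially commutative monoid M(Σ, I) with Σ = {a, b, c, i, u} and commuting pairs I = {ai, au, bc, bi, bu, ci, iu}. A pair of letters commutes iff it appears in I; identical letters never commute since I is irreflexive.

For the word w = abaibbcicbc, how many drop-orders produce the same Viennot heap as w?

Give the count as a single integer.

1100

drop 0:a onto floor
drop 1:b onto {0:a}
drop 2:a onto {1:b}
drop 3:i onto floor
drop 4:b onto {2:a}
drop 5:b onto {4:b}
drop 6:c onto {2:a}
drop 7:i onto {3:i}
drop 8:c onto {6:c}
drop 9:b onto {5:b}
drop 10:c onto {8:c}
ground layer = {0:a, 3:i}
drop-orders for the pieces not yet dropped (sum over which currently-grounded one goes next):
  1 to go: {7} 1  {9} 1  {10} 1
  2 to go: {3,7} 1  {5,9} 1  {7,9} 2  {7,10} 2  {8,10} 1  {9,10} 2
  3 to go: {3,7,9} 3  {3,7,10} 3  {4,5,9} 1  {5,7,9} 3  {5,9,10} 3  {6,8,10} 1  {7,8,10} 3  {7,9,10} 6  {8,9,10} 3
  4 to go: {3,5,7,9} 6  {3,7,8,10} 6  {3,7,9,10} 12  {4,5,7,9} 4  {4,5,9,10} 4  {5,7,9,10} 12  {5,8,9,10} 6  {6,7,8,10} 4  {6,8,9,10} 4  {7,8,9,10} 12
  5 to go: {3,4,5,7,9} 10  {3,5,7,9,10} 30  {3,6,7,8,10} 10  {3,7,8,9,10} 30  {4,5,7,9,10} 20  {4,5,8,9,10} 10  {5,6,8,9,10} 10  {5,7,8,9,10} 30  {6,7,8,9,10} 20
  6 to go: {3,4,5,7,9,10} 60  {3,5,7,8,9,10} 90  {3,6,7,8,9,10} 60  {4,5,6,8,9,10} 20  {4,5,7,8,9,10} 60  {5,6,7,8,9,10} 60
  7 to go: {2,4,5,6,8,9,10} 20  {3,4,5,7,8,9,10} 210  {3,5,6,7,8,9,10} 210  {4,5,6,7,8,9,10} 140
  8 to go: {1,2,4,5,6,8,9,10} 20  {2,4,5,6,7,8,9,10} 160  {3,4,5,6,7,8,9,10} 560
  9 to go: {0,1,2,4,5,6,8,9,10} 20  {1,2,4,5,6,7,8,9,10} 180  {2,3,4,5,6,7,8,9,10} 720
  if 0:a drops first: 900 orders
  if 3:i drops first: 200 orders
heap linearizations: 1100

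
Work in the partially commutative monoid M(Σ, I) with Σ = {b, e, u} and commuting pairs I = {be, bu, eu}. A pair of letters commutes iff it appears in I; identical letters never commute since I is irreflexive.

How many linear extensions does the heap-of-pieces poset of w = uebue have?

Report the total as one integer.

drop 0:u onto floor
drop 1:e onto floor
drop 2:b onto floor
drop 3:u onto {0:u}
drop 4:e onto {1:e}
ground layer = {0:u, 1:e, 2:b}
drop-orders for the pieces not yet dropped (sum over which currently-grounded one goes next):
  1 to go: {2} 1  {3} 1  {4} 1
  2 to go: {0,3} 1  {1,4} 1  {2,3} 2  {2,4} 2  {3,4} 2
  3 to go: {0,2,3} 3  {0,3,4} 3  {1,2,4} 3  {1,3,4} 3  {2,3,4} 6
  if 0:u drops first: 12 orders
  if 1:e drops first: 12 orders
  if 2:b drops first: 6 orders
heap linearizations: 30

30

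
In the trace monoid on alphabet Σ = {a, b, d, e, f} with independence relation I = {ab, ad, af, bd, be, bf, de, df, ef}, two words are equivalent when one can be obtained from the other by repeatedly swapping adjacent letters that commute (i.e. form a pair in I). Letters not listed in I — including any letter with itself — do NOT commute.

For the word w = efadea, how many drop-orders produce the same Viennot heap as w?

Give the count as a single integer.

0(e) covers ∅
1(f) covers ∅
2(a) covers 0:e
3(d) covers ∅
4(e) covers 2:a
5(a) covers 4:e
floor of heap: 0:e, 1:f, 3:d
completions by unplaced set U, small U first (add the entries for U minus each lowest piece of U):
  |U|=1: {1}:1  {3}:1  {5}:1
  |U|=2: {1,3}:2  {1,5}:2  {3,5}:2  {4,5}:1
  |U|=3: {1,3,5}:6  {1,4,5}:3  {2,4,5}:1  {3,4,5}:3
  |U|=4: {0,2,4,5}:1  {1,2,4,5}:4  {1,3,4,5}:12  {2,3,4,5}:4
  start at 0(e): 20
  start at 1(f): 5
  start at 3(d): 5
sum over floor = 30

30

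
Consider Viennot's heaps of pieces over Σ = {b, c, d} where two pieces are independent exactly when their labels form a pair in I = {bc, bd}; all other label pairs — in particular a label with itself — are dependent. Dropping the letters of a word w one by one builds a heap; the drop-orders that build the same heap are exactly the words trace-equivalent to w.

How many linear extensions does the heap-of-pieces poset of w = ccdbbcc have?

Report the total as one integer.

21

#0=c has no predecessor
#1=c depends on [0:c]
#2=d depends on [1:c]
#3=b has no predecessor
#4=b depends on [3:b]
#5=c depends on [2:d]
#6=c depends on [5:c]
sources: [0:c, 3:b]
N(rest) = Σ N(rest − s) over sources s of rest; N(one piece) = 1:
  size 1 → [4]=1  [6]=1
  size 2 → [3,4]=1  [4,6]=2  [5,6]=1
  size 3 → [2,5,6]=1  [3,4,6]=3  [4,5,6]=3
  size 4 → [1,2,5,6]=1  [2,4,5,6]=4  [3,4,5,6]=6
  size 5 → [0,1,2,5,6]=1  [1,2,4,5,6]=5  [2,3,4,5,6]=10
  first=0(c) contributes 15
  first=3(b) contributes 6
|[w]| = 21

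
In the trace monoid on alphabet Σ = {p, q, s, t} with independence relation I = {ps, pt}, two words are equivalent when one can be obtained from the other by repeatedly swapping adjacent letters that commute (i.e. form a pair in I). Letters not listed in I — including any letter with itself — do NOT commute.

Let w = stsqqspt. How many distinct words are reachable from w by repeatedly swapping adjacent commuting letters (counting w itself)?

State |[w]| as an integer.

piece 0:s — minimal
piece 1:t rests on {0:s}
piece 2:s rests on {1:t}
piece 3:q rests on {2:s}
piece 4:q rests on {3:q}
piece 5:s rests on {4:q}
piece 6:p rests on {4:q}
piece 7:t rests on {5:s}
minimal pieces: {0:s}
ways to finish when only these pieces remain (= sum over removing one remaining piece with nothing left below it):
  1 left: {6}→1  {7}→1
  2 left: {5,7}→1  {6,7}→2
  3 left: {5,6,7}→3
  4 left: {4,5,6,7}→3
  5 left: {3,4,5,6,7}→3
  6 left: {2,3,4,5,6,7}→3
  placing 0:s first → 3 extensions

3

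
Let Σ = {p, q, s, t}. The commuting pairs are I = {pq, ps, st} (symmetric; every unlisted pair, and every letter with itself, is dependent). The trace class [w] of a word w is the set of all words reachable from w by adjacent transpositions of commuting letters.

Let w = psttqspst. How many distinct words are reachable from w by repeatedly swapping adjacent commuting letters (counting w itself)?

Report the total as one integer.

39

piece 0:p — minimal
piece 1:s — minimal
piece 2:t rests on {0:p}
piece 3:t rests on {2:t}
piece 4:q rests on {1:s, 3:t}
piece 5:s rests on {4:q}
piece 6:p rests on {3:t}
piece 7:s rests on {5:s}
piece 8:t rests on {4:q, 6:p}
minimal pieces: {0:p, 1:s}
ways to finish when only these pieces remain (= sum over removing one remaining piece with nothing left below it):
  1 left: {7}→1  {8}→1
  2 left: {5,7}→1  {6,8}→1  {7,8}→2
  3 left: {5,7,8}→3  {6,7,8}→3
  4 left: {4,5,7,8}→3  {5,6,7,8}→6
  5 left: {1,4,5,7,8}→3  {4,5,6,7,8}→9
  6 left: {1,4,5,6,7,8}→12  {3,4,5,6,7,8}→9
  7 left: {1,3,4,5,6,7,8}→21  {2,3,4,5,6,7,8}→9
  placing 0:p first → 30 extensions
  placing 1:s first → 9 extensions
total linear extensions = 39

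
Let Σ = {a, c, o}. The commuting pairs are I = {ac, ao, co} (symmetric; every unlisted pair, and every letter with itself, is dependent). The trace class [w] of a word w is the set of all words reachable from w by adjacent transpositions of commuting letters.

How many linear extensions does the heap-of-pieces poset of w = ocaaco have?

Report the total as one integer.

90

0(o) covers ∅
1(c) covers ∅
2(a) covers ∅
3(a) covers 2:a
4(c) covers 1:c
5(o) covers 0:o
floor of heap: 0:o, 1:c, 2:a
completions by unplaced set U, small U first (add the entries for U minus each lowest piece of U):
  |U|=1: {3}:1  {4}:1  {5}:1
  |U|=2: {0,5}:1  {1,4}:1  {2,3}:1  {3,4}:2  {3,5}:2  {4,5}:2
  |U|=3: {0,3,5}:3  {0,4,5}:3  {1,3,4}:3  {1,4,5}:3  {2,3,4}:3  {2,3,5}:3  {3,4,5}:6
  |U|=4: {0,1,4,5}:6  {0,2,3,5}:6  {0,3,4,5}:12  {1,2,3,4}:6  {1,3,4,5}:12  {2,3,4,5}:12
  start at 0(o): 30
  start at 1(c): 30
  start at 2(a): 30
sum over floor = 90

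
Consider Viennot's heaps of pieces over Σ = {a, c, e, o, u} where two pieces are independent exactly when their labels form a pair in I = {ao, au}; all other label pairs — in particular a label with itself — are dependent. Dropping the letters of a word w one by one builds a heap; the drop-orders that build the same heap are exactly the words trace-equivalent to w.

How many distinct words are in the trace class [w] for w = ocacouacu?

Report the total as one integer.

0(o) covers ∅
1(c) covers 0:o
2(a) covers 1:c
3(c) covers 2:a
4(o) covers 3:c
5(u) covers 4:o
6(a) covers 3:c
7(c) covers 5:u, 6:a
8(u) covers 7:c
floor of heap: 0:o
completions by unplaced set U, small U first (add the entries for U minus each lowest piece of U):
  |U|=1: {8}:1
  |U|=2: {7,8}:1
  |U|=3: {5,7,8}:1  {6,7,8}:1
  |U|=4: {4,5,7,8}:1  {5,6,7,8}:2
  |U|=5: {4,5,6,7,8}:3
  |U|=6: {3,4,5,6,7,8}:3
  |U|=7: {2,3,4,5,6,7,8}:3
  start at 0(o): 3

3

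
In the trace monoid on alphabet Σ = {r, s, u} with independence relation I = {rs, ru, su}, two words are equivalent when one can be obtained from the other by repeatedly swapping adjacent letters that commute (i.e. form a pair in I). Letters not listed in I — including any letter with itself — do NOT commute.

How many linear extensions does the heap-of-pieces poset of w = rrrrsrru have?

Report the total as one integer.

56

drop 0:r onto floor
drop 1:r onto {0:r}
drop 2:r onto {1:r}
drop 3:r onto {2:r}
drop 4:s onto floor
drop 5:r onto {3:r}
drop 6:r onto {5:r}
drop 7:u onto floor
ground layer = {0:r, 4:s, 7:u}
drop-orders for the pieces not yet dropped (sum over which currently-grounded one goes next):
  1 to go: {4} 1  {6} 1  {7} 1
  2 to go: {4,6} 2  {4,7} 2  {5,6} 1  {6,7} 2
  3 to go: {3,5,6} 1  {4,5,6} 3  {4,6,7} 6  {5,6,7} 3
  4 to go: {2,3,5,6} 1  {3,4,5,6} 4  {3,5,6,7} 4  {4,5,6,7} 12
  5 to go: {1,2,3,5,6} 1  {2,3,4,5,6} 5  {2,3,5,6,7} 5  {3,4,5,6,7} 20
  6 to go: {0,1,2,3,5,6} 1  {1,2,3,4,5,6} 6  {1,2,3,5,6,7} 6  {2,3,4,5,6,7} 30
  if 0:r drops first: 42 orders
  if 4:s drops first: 7 orders
  if 7:u drops first: 7 orders
heap linearizations: 56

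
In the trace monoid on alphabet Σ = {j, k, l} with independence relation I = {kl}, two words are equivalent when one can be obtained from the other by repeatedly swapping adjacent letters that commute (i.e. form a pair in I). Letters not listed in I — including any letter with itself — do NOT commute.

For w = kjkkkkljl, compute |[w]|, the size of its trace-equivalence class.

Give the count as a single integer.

5

0(k) covers ∅
1(j) covers 0:k
2(k) covers 1:j
3(k) covers 2:k
4(k) covers 3:k
5(k) covers 4:k
6(l) covers 1:j
7(j) covers 5:k, 6:l
8(l) covers 7:j
floor of heap: 0:k
completions by unplaced set U, small U first (add the entries for U minus each lowest piece of U):
  |U|=1: {8}:1
  |U|=2: {7,8}:1
  |U|=3: {5,7,8}:1  {6,7,8}:1
  |U|=4: {4,5,7,8}:1  {5,6,7,8}:2
  |U|=5: {3,4,5,7,8}:1  {4,5,6,7,8}:3
  |U|=6: {2,3,4,5,7,8}:1  {3,4,5,6,7,8}:4
  |U|=7: {2,3,4,5,6,7,8}:5
  start at 0(k): 5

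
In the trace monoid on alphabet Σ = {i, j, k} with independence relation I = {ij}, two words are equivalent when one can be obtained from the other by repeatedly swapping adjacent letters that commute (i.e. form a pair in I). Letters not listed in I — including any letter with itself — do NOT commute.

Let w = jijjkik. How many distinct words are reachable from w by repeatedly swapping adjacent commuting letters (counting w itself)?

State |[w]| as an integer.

drop 0:j onto floor
drop 1:i onto floor
drop 2:j onto {0:j}
drop 3:j onto {2:j}
drop 4:k onto {1:i, 3:j}
drop 5:i onto {4:k}
drop 6:k onto {5:i}
ground layer = {0:j, 1:i}
drop-orders for the pieces not yet dropped (sum over which currently-grounded one goes next):
  1 to go: {6} 1
  2 to go: {5,6} 1
  3 to go: {4,5,6} 1
  4 to go: {1,4,5,6} 1  {3,4,5,6} 1
  5 to go: {1,3,4,5,6} 2  {2,3,4,5,6} 1
  if 0:j drops first: 3 orders
  if 1:i drops first: 1 orders
heap linearizations: 4

4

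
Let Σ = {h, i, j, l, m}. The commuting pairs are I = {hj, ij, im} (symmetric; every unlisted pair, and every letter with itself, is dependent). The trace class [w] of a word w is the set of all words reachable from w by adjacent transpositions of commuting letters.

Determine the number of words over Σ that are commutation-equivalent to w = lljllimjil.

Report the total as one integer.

6

#0=l has no predecessor
#1=l depends on [0:l]
#2=j depends on [1:l]
#3=l depends on [2:j]
#4=l depends on [3:l]
#5=i depends on [4:l]
#6=m depends on [4:l]
#7=j depends on [6:m]
#8=i depends on [5:i]
#9=l depends on [7:j, 8:i]
sources: [0:l]
N(rest) = Σ N(rest − s) over sources s of rest; N(one piece) = 1:
  size 1 → [9]=1
  size 2 → [7,9]=1  [8,9]=1
  size 3 → [5,8,9]=1  [6,7,9]=1  [7,8,9]=2
  size 4 → [5,7,8,9]=3  [6,7,8,9]=3
  size 5 → [5,6,7,8,9]=6
  size 6 → [4,5,6,7,8,9]=6
  size 7 → [3,4,5,6,7,8,9]=6
  size 8 → [2,3,4,5,6,7,8,9]=6
  first=0(l) contributes 6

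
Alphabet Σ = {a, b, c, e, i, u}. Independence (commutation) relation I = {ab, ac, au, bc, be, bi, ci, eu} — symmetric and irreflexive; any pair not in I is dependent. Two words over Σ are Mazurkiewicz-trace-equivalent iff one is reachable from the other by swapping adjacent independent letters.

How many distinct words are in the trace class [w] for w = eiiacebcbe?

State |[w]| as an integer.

180

0(e) covers ∅
1(i) covers 0:e
2(i) covers 1:i
3(a) covers 2:i
4(c) covers 0:e
5(e) covers 3:a, 4:c
6(b) covers ∅
7(c) covers 5:e
8(b) covers 6:b
9(e) covers 7:c
floor of heap: 0:e, 6:b
completions by unplaced set U, small U first (add the entries for U minus each lowest piece of U):
  |U|=1: {8}:1  {9}:1
  |U|=2: {6,8}:1  {7,9}:1  {8,9}:2
  |U|=3: {5,7,9}:1  {6,8,9}:3  {7,8,9}:3
  |U|=4: {3,5,7,9}:1  {4,5,7,9}:1  {5,7,8,9}:4  {6,7,8,9}:6
  |U|=5: {2,3,5,7,9}:1  {3,4,5,7,9}:2  {3,5,7,8,9}:5  {4,5,7,8,9}:5  {5,6,7,8,9}:10
  |U|=6: {1,2,3,5,7,9}:1  {2,3,4,5,7,9}:3  {2,3,5,7,8,9}:6  {3,4,5,7,8,9}:12  {3,5,6,7,8,9}:15  {4,5,6,7,8,9}:15
  |U|=7: {1,2,3,4,5,7,9}:4  {1,2,3,5,7,8,9}:7  {2,3,4,5,7,8,9}:21  {2,3,5,6,7,8,9}:21  {3,4,5,6,7,8,9}:42
  |U|=8: {0,1,2,3,4,5,7,9}:4  {1,2,3,4,5,7,8,9}:32  {1,2,3,5,6,7,8,9}:28  {2,3,4,5,6,7,8,9}:84
  start at 0(e): 144
  start at 6(b): 36
sum over floor = 180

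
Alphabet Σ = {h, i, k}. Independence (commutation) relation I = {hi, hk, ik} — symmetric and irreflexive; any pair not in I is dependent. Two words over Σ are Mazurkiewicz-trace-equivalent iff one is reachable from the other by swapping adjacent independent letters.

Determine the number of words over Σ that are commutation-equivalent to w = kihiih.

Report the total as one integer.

drop 0:k onto floor
drop 1:i onto floor
drop 2:h onto floor
drop 3:i onto {1:i}
drop 4:i onto {3:i}
drop 5:h onto {2:h}
ground layer = {0:k, 1:i, 2:h}
drop-orders for the pieces not yet dropped (sum over which currently-grounded one goes next):
  1 to go: {0} 1  {4} 1  {5} 1
  2 to go: {0,4} 2  {0,5} 2  {2,5} 1  {3,4} 1  {4,5} 2
  3 to go: {0,2,5} 3  {0,3,4} 3  {0,4,5} 6  {1,3,4} 1  {2,4,5} 3  {3,4,5} 3
  4 to go: {0,1,3,4} 4  {0,2,4,5} 12  {0,3,4,5} 12  {1,3,4,5} 4  {2,3,4,5} 6
  if 0:k drops first: 10 orders
  if 1:i drops first: 30 orders
  if 2:h drops first: 20 orders
heap linearizations: 60

60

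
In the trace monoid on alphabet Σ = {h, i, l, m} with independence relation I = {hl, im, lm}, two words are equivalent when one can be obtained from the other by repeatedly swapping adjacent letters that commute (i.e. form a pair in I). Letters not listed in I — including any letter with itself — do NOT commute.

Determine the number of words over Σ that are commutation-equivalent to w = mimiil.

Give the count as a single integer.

0(m) covers ∅
1(i) covers ∅
2(m) covers 0:m
3(i) covers 1:i
4(i) covers 3:i
5(l) covers 4:i
floor of heap: 0:m, 1:i
completions by unplaced set U, small U first (add the entries for U minus each lowest piece of U):
  |U|=1: {2}:1  {5}:1
  |U|=2: {0,2}:1  {2,5}:2  {4,5}:1
  |U|=3: {0,2,5}:3  {2,4,5}:3  {3,4,5}:1
  |U|=4: {0,2,4,5}:6  {1,3,4,5}:1  {2,3,4,5}:4
  start at 0(m): 5
  start at 1(i): 10
sum over floor = 15

15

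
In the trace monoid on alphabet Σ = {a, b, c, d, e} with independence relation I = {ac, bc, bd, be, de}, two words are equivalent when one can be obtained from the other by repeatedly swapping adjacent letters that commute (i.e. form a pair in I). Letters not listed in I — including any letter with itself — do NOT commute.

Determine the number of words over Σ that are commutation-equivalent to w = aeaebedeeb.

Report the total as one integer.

drop 0:a onto floor
drop 1:e onto {0:a}
drop 2:a onto {1:e}
drop 3:e onto {2:a}
drop 4:b onto {2:a}
drop 5:e onto {3:e}
drop 6:d onto {2:a}
drop 7:e onto {5:e}
drop 8:e onto {7:e}
drop 9:b onto {4:b}
ground layer = {0:a}
drop-orders for the pieces not yet dropped (sum over which currently-grounded one goes next):
  1 to go: {6} 1  {8} 1  {9} 1
  2 to go: {4,9} 1  {6,8} 2  {6,9} 2  {7,8} 1  {8,9} 2
  3 to go: {4,6,9} 3  {4,8,9} 3  {5,7,8} 1  {6,7,8} 3  {6,8,9} 6  {7,8,9} 3
  4 to go: {3,5,7,8} 1  {4,6,8,9} 12  {4,7,8,9} 6  {5,6,7,8} 4  {5,7,8,9} 4  {6,7,8,9} 12
  5 to go: {3,5,6,7,8} 5  {3,5,7,8,9} 5  {4,5,7,8,9} 10  {4,6,7,8,9} 30  {5,6,7,8,9} 20
  6 to go: {3,4,5,7,8,9} 15  {3,5,6,7,8,9} 30  {4,5,6,7,8,9} 60
  7 to go: {3,4,5,6,7,8,9} 105
  8 to go: {2,3,4,5,6,7,8,9} 105
  if 0:a drops first: 105 orders

105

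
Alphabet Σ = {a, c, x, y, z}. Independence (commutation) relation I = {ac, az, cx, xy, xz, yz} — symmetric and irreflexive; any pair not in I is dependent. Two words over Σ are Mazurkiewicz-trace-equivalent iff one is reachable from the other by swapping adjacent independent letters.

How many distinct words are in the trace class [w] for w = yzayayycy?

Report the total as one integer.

7

drop 0:y onto floor
drop 1:z onto floor
drop 2:a onto {0:y}
drop 3:y onto {2:a}
drop 4:a onto {3:y}
drop 5:y onto {4:a}
drop 6:y onto {5:y}
drop 7:c onto {1:z, 6:y}
drop 8:y onto {7:c}
ground layer = {0:y, 1:z}
drop-orders for the pieces not yet dropped (sum over which currently-grounded one goes next):
  1 to go: {8} 1
  2 to go: {7,8} 1
  3 to go: {1,7,8} 1  {6,7,8} 1
  4 to go: {1,6,7,8} 2  {5,6,7,8} 1
  5 to go: {1,5,6,7,8} 3  {4,5,6,7,8} 1
  6 to go: {1,4,5,6,7,8} 4  {3,4,5,6,7,8} 1
  7 to go: {1,3,4,5,6,7,8} 5  {2,3,4,5,6,7,8} 1
  if 0:y drops first: 6 orders
  if 1:z drops first: 1 orders
heap linearizations: 7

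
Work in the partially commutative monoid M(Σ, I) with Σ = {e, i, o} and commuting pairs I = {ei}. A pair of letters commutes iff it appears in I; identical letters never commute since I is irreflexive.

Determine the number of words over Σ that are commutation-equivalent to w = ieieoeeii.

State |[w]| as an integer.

piece 0:i — minimal
piece 1:e — minimal
piece 2:i rests on {0:i}
piece 3:e rests on {1:e}
piece 4:o rests on {2:i, 3:e}
piece 5:e rests on {4:o}
piece 6:e rests on {5:e}
piece 7:i rests on {4:o}
piece 8:i rests on {7:i}
minimal pieces: {0:i, 1:e}
ways to finish when only these pieces remain (= sum over removing one remaining piece with nothing left below it):
  1 left: {6}→1  {8}→1
  2 left: {5,6}→1  {6,8}→2  {7,8}→1
  3 left: {5,6,8}→3  {6,7,8}→3
  4 left: {5,6,7,8}→6
  5 left: {4,5,6,7,8}→6
  6 left: {2,4,5,6,7,8}→6  {3,4,5,6,7,8}→6
  7 left: {0,2,4,5,6,7,8}→6  {1,3,4,5,6,7,8}→6  {2,3,4,5,6,7,8}→12
  placing 0:i first → 18 extensions
  placing 1:e first → 18 extensions
total linear extensions = 36

36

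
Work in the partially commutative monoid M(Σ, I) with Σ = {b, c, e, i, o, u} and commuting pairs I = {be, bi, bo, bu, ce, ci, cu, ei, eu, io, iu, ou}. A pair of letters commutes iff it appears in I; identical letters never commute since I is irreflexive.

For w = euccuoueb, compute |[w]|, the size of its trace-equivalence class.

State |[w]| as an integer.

840

0(e) covers ∅
1(u) covers ∅
2(c) covers ∅
3(c) covers 2:c
4(u) covers 1:u
5(o) covers 0:e, 3:c
6(u) covers 4:u
7(e) covers 5:o
8(b) covers 3:c
floor of heap: 0:e, 1:u, 2:c
completions by unplaced set U, small U first (add the entries for U minus each lowest piece of U):
  |U|=1: {6}:1  {7}:1  {8}:1
  |U|=2: {4,6}:1  {5,7}:1  {6,7}:2  {6,8}:2  {7,8}:2
  |U|=3: {0,5,7}:1  {1,4,6}:1  {4,6,7}:3  {4,6,8}:3  {5,6,7}:3  {5,7,8}:3  {6,7,8}:6
  |U|=4: {0,5,6,7}:4  {0,5,7,8}:4  {1,4,6,7}:4  {1,4,6,8}:4  {3,5,7,8}:3  {4,5,6,7}:6  {4,6,7,8}:12  {5,6,7,8}:12
  |U|=5: {0,3,5,7,8}:7  {0,4,5,6,7}:10  {0,5,6,7,8}:20  {1,4,5,6,7}:10  {1,4,6,7,8}:20  {2,3,5,7,8}:3  {3,5,6,7,8}:15  {4,5,6,7,8}:30
  |U|=6: {0,1,4,5,6,7}:20  {0,2,3,5,7,8}:10  {0,3,5,6,7,8}:42  {0,4,5,6,7,8}:60  {1,4,5,6,7,8}:60  {2,3,5,6,7,8}:18  {3,4,5,6,7,8}:45
  |U|=7: {0,1,4,5,6,7,8}:140  {0,2,3,5,6,7,8}:70  {0,3,4,5,6,7,8}:147  {1,3,4,5,6,7,8}:105  {2,3,4,5,6,7,8}:63
  start at 0(e): 168
  start at 1(u): 280
  start at 2(c): 392
sum over floor = 840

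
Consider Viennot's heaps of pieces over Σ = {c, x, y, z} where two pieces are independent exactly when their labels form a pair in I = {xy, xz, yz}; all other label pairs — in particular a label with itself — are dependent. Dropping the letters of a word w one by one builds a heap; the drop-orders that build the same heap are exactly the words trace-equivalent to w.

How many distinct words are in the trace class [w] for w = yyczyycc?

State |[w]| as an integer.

3

#0=y has no predecessor
#1=y depends on [0:y]
#2=c depends on [1:y]
#3=z depends on [2:c]
#4=y depends on [2:c]
#5=y depends on [4:y]
#6=c depends on [3:z, 5:y]
#7=c depends on [6:c]
sources: [0:y]
N(rest) = Σ N(rest − s) over sources s of rest; N(one piece) = 1:
  size 1 → [7]=1
  size 2 → [6,7]=1
  size 3 → [3,6,7]=1  [5,6,7]=1
  size 4 → [3,5,6,7]=2  [4,5,6,7]=1
  size 5 → [3,4,5,6,7]=3
  size 6 → [2,3,4,5,6,7]=3
  first=0(y) contributes 3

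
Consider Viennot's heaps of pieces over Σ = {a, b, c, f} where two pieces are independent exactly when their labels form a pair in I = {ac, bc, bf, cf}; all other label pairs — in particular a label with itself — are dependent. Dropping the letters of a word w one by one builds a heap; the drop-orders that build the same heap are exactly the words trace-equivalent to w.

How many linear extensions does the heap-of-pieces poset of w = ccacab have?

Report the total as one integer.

20

0(c) covers ∅
1(c) covers 0:c
2(a) covers ∅
3(c) covers 1:c
4(a) covers 2:a
5(b) covers 4:a
floor of heap: 0:c, 2:a
completions by unplaced set U, small U first (add the entries for U minus each lowest piece of U):
  |U|=1: {3}:1  {5}:1
  |U|=2: {1,3}:1  {3,5}:2  {4,5}:1
  |U|=3: {0,1,3}:1  {1,3,5}:3  {2,4,5}:1  {3,4,5}:3
  |U|=4: {0,1,3,5}:4  {1,3,4,5}:6  {2,3,4,5}:4
  start at 0(c): 10
  start at 2(a): 10
sum over floor = 20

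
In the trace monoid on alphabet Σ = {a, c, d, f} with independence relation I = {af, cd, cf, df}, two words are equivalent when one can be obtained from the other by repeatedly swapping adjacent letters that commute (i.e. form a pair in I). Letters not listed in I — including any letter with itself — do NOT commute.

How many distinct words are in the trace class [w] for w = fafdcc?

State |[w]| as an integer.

45

#0=f has no predecessor
#1=a has no predecessor
#2=f depends on [0:f]
#3=d depends on [1:a]
#4=c depends on [1:a]
#5=c depends on [4:c]
sources: [0:f, 1:a]
N(rest) = Σ N(rest − s) over sources s of rest; N(one piece) = 1:
  size 1 → [2]=1  [3]=1  [5]=1
  size 2 → [0,2]=1  [2,3]=2  [2,5]=2  [3,5]=2  [4,5]=1
  size 3 → [0,2,3]=3  [0,2,5]=3  [2,3,5]=6  [2,4,5]=3  [3,4,5]=3
  size 4 → [0,2,3,5]=12  [0,2,4,5]=6  [1,3,4,5]=3  [2,3,4,5]=12
  first=0(f) contributes 15
  first=1(a) contributes 30
|[w]| = 45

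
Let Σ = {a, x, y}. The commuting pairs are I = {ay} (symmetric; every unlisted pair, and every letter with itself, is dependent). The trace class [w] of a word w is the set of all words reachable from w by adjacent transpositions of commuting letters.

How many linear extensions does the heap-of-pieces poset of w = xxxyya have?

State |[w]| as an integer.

0(x) covers ∅
1(x) covers 0:x
2(x) covers 1:x
3(y) covers 2:x
4(y) covers 3:y
5(a) covers 2:x
floor of heap: 0:x
completions by unplaced set U, small U first (add the entries for U minus each lowest piece of U):
  |U|=1: {4}:1  {5}:1
  |U|=2: {3,4}:1  {4,5}:2
  |U|=3: {3,4,5}:3
  |U|=4: {2,3,4,5}:3
  start at 0(x): 3

3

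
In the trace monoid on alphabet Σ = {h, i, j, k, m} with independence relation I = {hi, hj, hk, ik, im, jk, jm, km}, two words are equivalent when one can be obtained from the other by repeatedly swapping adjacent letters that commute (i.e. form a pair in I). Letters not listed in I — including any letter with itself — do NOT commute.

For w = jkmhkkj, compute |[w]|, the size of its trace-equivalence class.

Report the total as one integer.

#0=j has no predecessor
#1=k has no predecessor
#2=m has no predecessor
#3=h depends on [2:m]
#4=k depends on [1:k]
#5=k depends on [4:k]
#6=j depends on [0:j]
sources: [0:j, 1:k, 2:m]
N(rest) = Σ N(rest − s) over sources s of rest; N(one piece) = 1:
  size 1 → [3]=1  [5]=1  [6]=1
  size 2 → [0,6]=1  [2,3]=1  [3,5]=2  [3,6]=2  [4,5]=1  [5,6]=2
  size 3 → [0,3,6]=3  [0,5,6]=3  [1,4,5]=1  [2,3,5]=3  [2,3,6]=3  [3,4,5]=3  [3,5,6]=6  [4,5,6]=3
  size 4 → [0,2,3,6]=6  [0,3,5,6]=12  [0,4,5,6]=6  [1,3,4,5]=4  [1,4,5,6]=4  [2,3,4,5]=6  [2,3,5,6]=12  [3,4,5,6]=12
  size 5 → [0,1,4,5,6]=10  [0,2,3,5,6]=30  [0,3,4,5,6]=30  [1,2,3,4,5]=10  [1,3,4,5,6]=20  [2,3,4,5,6]=30
  first=0(j) contributes 60
  first=1(k) contributes 90
  first=2(m) contributes 60
|[w]| = 210

210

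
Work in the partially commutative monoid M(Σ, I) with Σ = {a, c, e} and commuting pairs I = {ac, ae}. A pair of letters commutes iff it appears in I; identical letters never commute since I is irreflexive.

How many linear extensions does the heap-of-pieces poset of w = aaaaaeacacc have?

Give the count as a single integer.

330

0(a) covers ∅
1(a) covers 0:a
2(a) covers 1:a
3(a) covers 2:a
4(a) covers 3:a
5(e) covers ∅
6(a) covers 4:a
7(c) covers 5:e
8(a) covers 6:a
9(c) covers 7:c
10(c) covers 9:c
floor of heap: 0:a, 5:e
completions by unplaced set U, small U first (add the entries for U minus each lowest piece of U):
  |U|=1: {8}:1  {10}:1
  |U|=2: {6,8}:1  {8,10}:2  {9,10}:1
  |U|=3: {4,6,8}:1  {6,8,10}:3  {7,9,10}:1  {8,9,10}:3
  |U|=4: {3,4,6,8}:1  {4,6,8,10}:4  {5,7,9,10}:1  {6,8,9,10}:6  {7,8,9,10}:4
  |U|=5: {2,3,4,6,8}:1  {3,4,6,8,10}:5  {4,6,8,9,10}:10  {5,7,8,9,10}:5  {6,7,8,9,10}:10
  |U|=6: {1,2,3,4,6,8}:1  {2,3,4,6,8,10}:6  {3,4,6,8,9,10}:15  {4,6,7,8,9,10}:20  {5,6,7,8,9,10}:15
  |U|=7: {0,1,2,3,4,6,8}:1  {1,2,3,4,6,8,10}:7  {2,3,4,6,8,9,10}:21  {3,4,6,7,8,9,10}:35  {4,5,6,7,8,9,10}:35
  |U|=8: {0,1,2,3,4,6,8,10}:8  {1,2,3,4,6,8,9,10}:28  {2,3,4,6,7,8,9,10}:56  {3,4,5,6,7,8,9,10}:70
  |U|=9: {0,1,2,3,4,6,8,9,10}:36  {1,2,3,4,6,7,8,9,10}:84  {2,3,4,5,6,7,8,9,10}:126
  start at 0(a): 210
  start at 5(e): 120
sum over floor = 330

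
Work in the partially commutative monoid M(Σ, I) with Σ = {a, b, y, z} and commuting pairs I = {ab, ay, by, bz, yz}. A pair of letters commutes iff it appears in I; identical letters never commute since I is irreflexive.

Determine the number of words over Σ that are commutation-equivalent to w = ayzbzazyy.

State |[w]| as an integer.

drop 0:a onto floor
drop 1:y onto floor
drop 2:z onto {0:a}
drop 3:b onto floor
drop 4:z onto {2:z}
drop 5:a onto {4:z}
drop 6:z onto {5:a}
drop 7:y onto {1:y}
drop 8:y onto {7:y}
ground layer = {0:a, 1:y, 3:b}
drop-orders for the pieces not yet dropped (sum over which currently-grounded one goes next):
  1 to go: {3} 1  {6} 1  {8} 1
  2 to go: {3,6} 2  {3,8} 2  {5,6} 1  {6,8} 2  {7,8} 1
  3 to go: {1,7,8} 1  {3,5,6} 3  {3,6,8} 6  {3,7,8} 3  {4,5,6} 1  {5,6,8} 3  {6,7,8} 3
  4 to go: {1,3,7,8} 4  {1,6,7,8} 4  {2,4,5,6} 1  {3,4,5,6} 4  {3,5,6,8} 12  {3,6,7,8} 12  {4,5,6,8} 4  {5,6,7,8} 6
  5 to go: {0,2,4,5,6} 1  {1,3,6,7,8} 20  {1,5,6,7,8} 10  {2,3,4,5,6} 5  {2,4,5,6,8} 5  {3,4,5,6,8} 20  {3,5,6,7,8} 30  {4,5,6,7,8} 10
  6 to go: {0,2,3,4,5,6} 6  {0,2,4,5,6,8} 6  {1,3,5,6,7,8} 60  {1,4,5,6,7,8} 20  {2,3,4,5,6,8} 30  {2,4,5,6,7,8} 15  {3,4,5,6,7,8} 60
  7 to go: {0,2,3,4,5,6,8} 42  {0,2,4,5,6,7,8} 21  {1,2,4,5,6,7,8} 35  {1,3,4,5,6,7,8} 140  {2,3,4,5,6,7,8} 105
  if 0:a drops first: 280 orders
  if 1:y drops first: 168 orders
  if 3:b drops first: 56 orders
heap linearizations: 504

504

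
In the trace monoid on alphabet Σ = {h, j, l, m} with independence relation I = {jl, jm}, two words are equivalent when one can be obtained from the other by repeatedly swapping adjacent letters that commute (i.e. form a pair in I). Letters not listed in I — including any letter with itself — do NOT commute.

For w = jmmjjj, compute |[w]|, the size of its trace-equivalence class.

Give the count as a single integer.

15

0(j) covers ∅
1(m) covers ∅
2(m) covers 1:m
3(j) covers 0:j
4(j) covers 3:j
5(j) covers 4:j
floor of heap: 0:j, 1:m
completions by unplaced set U, small U first (add the entries for U minus each lowest piece of U):
  |U|=1: {2}:1  {5}:1
  |U|=2: {1,2}:1  {2,5}:2  {4,5}:1
  |U|=3: {1,2,5}:3  {2,4,5}:3  {3,4,5}:1
  |U|=4: {0,3,4,5}:1  {1,2,4,5}:6  {2,3,4,5}:4
  start at 0(j): 10
  start at 1(m): 5
sum over floor = 15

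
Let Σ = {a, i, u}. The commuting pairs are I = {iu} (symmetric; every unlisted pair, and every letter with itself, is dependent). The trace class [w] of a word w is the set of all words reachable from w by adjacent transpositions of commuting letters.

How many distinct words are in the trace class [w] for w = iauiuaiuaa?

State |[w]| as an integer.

6

#0=i has no predecessor
#1=a depends on [0:i]
#2=u depends on [1:a]
#3=i depends on [1:a]
#4=u depends on [2:u]
#5=a depends on [3:i, 4:u]
#6=i depends on [5:a]
#7=u depends on [5:a]
#8=a depends on [6:i, 7:u]
#9=a depends on [8:a]
sources: [0:i]
N(rest) = Σ N(rest − s) over sources s of rest; N(one piece) = 1:
  size 1 → [9]=1
  size 2 → [8,9]=1
  size 3 → [6,8,9]=1  [7,8,9]=1
  size 4 → [6,7,8,9]=2
  size 5 → [5,6,7,8,9]=2
  size 6 → [3,5,6,7,8,9]=2  [4,5,6,7,8,9]=2
  size 7 → [2,4,5,6,7,8,9]=2  [3,4,5,6,7,8,9]=4
  size 8 → [2,3,4,5,6,7,8,9]=6
  first=0(i) contributes 6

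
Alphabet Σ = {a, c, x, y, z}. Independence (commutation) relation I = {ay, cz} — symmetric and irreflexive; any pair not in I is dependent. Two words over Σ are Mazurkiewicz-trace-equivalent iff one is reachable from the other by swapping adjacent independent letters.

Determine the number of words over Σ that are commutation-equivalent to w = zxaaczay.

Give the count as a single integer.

piece 0:z — minimal
piece 1:x rests on {0:z}
piece 2:a rests on {1:x}
piece 3:a rests on {2:a}
piece 4:c rests on {3:a}
piece 5:z rests on {3:a}
piece 6:a rests on {4:c, 5:z}
piece 7:y rests on {4:c, 5:z}
minimal pieces: {0:z}
ways to finish when only these pieces remain (= sum over removing one remaining piece with nothing left below it):
  1 left: {6}→1  {7}→1
  2 left: {6,7}→2
  3 left: {4,6,7}→2  {5,6,7}→2
  4 left: {4,5,6,7}→4
  5 left: {3,4,5,6,7}→4
  6 left: {2,3,4,5,6,7}→4
  placing 0:z first → 4 extensions

4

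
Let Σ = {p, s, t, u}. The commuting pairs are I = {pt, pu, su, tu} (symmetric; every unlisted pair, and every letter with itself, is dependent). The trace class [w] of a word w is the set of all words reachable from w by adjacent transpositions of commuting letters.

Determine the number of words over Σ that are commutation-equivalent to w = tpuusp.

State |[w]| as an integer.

30

0(t) covers ∅
1(p) covers ∅
2(u) covers ∅
3(u) covers 2:u
4(s) covers 0:t, 1:p
5(p) covers 4:s
floor of heap: 0:t, 1:p, 2:u
completions by unplaced set U, small U first (add the entries for U minus each lowest piece of U):
  |U|=1: {3}:1  {5}:1
  |U|=2: {2,3}:1  {3,5}:2  {4,5}:1
  |U|=3: {0,4,5}:1  {1,4,5}:1  {2,3,5}:3  {3,4,5}:3
  |U|=4: {0,1,4,5}:2  {0,3,4,5}:4  {1,3,4,5}:4  {2,3,4,5}:6
  start at 0(t): 10
  start at 1(p): 10
  start at 2(u): 10
sum over floor = 30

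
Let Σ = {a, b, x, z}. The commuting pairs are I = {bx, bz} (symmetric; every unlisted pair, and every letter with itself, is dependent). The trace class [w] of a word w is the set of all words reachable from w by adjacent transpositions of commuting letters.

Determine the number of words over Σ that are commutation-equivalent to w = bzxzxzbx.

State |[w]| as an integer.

0(b) covers ∅
1(z) covers ∅
2(x) covers 1:z
3(z) covers 2:x
4(x) covers 3:z
5(z) covers 4:x
6(b) covers 0:b
7(x) covers 5:z
floor of heap: 0:b, 1:z
completions by unplaced set U, small U first (add the entries for U minus each lowest piece of U):
  |U|=1: {6}:1  {7}:1
  |U|=2: {0,6}:1  {5,7}:1  {6,7}:2
  |U|=3: {0,6,7}:3  {4,5,7}:1  {5,6,7}:3
  |U|=4: {0,5,6,7}:6  {3,4,5,7}:1  {4,5,6,7}:4
  |U|=5: {0,4,5,6,7}:10  {2,3,4,5,7}:1  {3,4,5,6,7}:5
  |U|=6: {0,3,4,5,6,7}:15  {1,2,3,4,5,7}:1  {2,3,4,5,6,7}:6
  start at 0(b): 7
  start at 1(z): 21
sum over floor = 28

28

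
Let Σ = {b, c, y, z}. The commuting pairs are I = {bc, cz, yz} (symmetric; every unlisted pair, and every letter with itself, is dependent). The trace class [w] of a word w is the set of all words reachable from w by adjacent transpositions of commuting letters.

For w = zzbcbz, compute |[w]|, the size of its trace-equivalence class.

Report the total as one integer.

piece 0:z — minimal
piece 1:z rests on {0:z}
piece 2:b rests on {1:z}
piece 3:c — minimal
piece 4:b rests on {2:b}
piece 5:z rests on {4:b}
minimal pieces: {0:z, 3:c}
ways to finish when only these pieces remain (= sum over removing one remaining piece with nothing left below it):
  1 left: {3}→1  {5}→1
  2 left: {3,5}→2  {4,5}→1
  3 left: {2,4,5}→1  {3,4,5}→3
  4 left: {1,2,4,5}→1  {2,3,4,5}→4
  placing 0:z first → 5 extensions
  placing 3:c first → 1 extensions
total linear extensions = 6

6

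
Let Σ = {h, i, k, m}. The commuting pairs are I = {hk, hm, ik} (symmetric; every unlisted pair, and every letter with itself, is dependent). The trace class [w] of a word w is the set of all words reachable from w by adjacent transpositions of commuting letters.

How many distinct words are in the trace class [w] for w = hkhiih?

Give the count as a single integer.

piece 0:h — minimal
piece 1:k — minimal
piece 2:h rests on {0:h}
piece 3:i rests on {2:h}
piece 4:i rests on {3:i}
piece 5:h rests on {4:i}
minimal pieces: {0:h, 1:k}
ways to finish when only these pieces remain (= sum over removing one remaining piece with nothing left below it):
  1 left: {1}→1  {5}→1
  2 left: {1,5}→2  {4,5}→1
  3 left: {1,4,5}→3  {3,4,5}→1
  4 left: {1,3,4,5}→4  {2,3,4,5}→1
  placing 0:h first → 5 extensions
  placing 1:k first → 1 extensions
total linear extensions = 6

6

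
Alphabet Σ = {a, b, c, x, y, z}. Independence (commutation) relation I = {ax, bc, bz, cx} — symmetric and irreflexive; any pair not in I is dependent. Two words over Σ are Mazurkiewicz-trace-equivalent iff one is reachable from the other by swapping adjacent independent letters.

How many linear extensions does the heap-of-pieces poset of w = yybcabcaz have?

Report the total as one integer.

4

#0=y has no predecessor
#1=y depends on [0:y]
#2=b depends on [1:y]
#3=c depends on [1:y]
#4=a depends on [2:b, 3:c]
#5=b depends on [4:a]
#6=c depends on [4:a]
#7=a depends on [5:b, 6:c]
#8=z depends on [7:a]
sources: [0:y]
N(rest) = Σ N(rest − s) over sources s of rest; N(one piece) = 1:
  size 1 → [8]=1
  size 2 → [7,8]=1
  size 3 → [5,7,8]=1  [6,7,8]=1
  size 4 → [5,6,7,8]=2
  size 5 → [4,5,6,7,8]=2
  size 6 → [2,4,5,6,7,8]=2  [3,4,5,6,7,8]=2
  size 7 → [2,3,4,5,6,7,8]=4
  first=0(y) contributes 4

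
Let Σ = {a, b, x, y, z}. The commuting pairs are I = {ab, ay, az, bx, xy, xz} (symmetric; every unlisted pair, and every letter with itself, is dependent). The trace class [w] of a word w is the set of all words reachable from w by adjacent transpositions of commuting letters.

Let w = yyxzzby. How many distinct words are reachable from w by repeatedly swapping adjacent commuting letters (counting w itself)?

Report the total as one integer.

7

piece 0:y — minimal
piece 1:y rests on {0:y}
piece 2:x — minimal
piece 3:z rests on {1:y}
piece 4:z rests on {3:z}
piece 5:b rests on {4:z}
piece 6:y rests on {5:b}
minimal pieces: {0:y, 2:x}
ways to finish when only these pieces remain (= sum over removing one remaining piece with nothing left below it):
  1 left: {2}→1  {6}→1
  2 left: {2,6}→2  {5,6}→1
  3 left: {2,5,6}→3  {4,5,6}→1
  4 left: {2,4,5,6}→4  {3,4,5,6}→1
  5 left: {1,3,4,5,6}→1  {2,3,4,5,6}→5
  placing 0:y first → 6 extensions
  placing 2:x first → 1 extensions
total linear extensions = 7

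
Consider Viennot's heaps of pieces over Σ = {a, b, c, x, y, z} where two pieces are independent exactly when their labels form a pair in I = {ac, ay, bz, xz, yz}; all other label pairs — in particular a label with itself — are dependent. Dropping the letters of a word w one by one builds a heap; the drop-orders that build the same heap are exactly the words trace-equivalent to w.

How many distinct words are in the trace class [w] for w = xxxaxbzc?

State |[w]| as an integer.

drop 0:x onto floor
drop 1:x onto {0:x}
drop 2:x onto {1:x}
drop 3:a onto {2:x}
drop 4:x onto {3:a}
drop 5:b onto {4:x}
drop 6:z onto {3:a}
drop 7:c onto {5:b, 6:z}
ground layer = {0:x}
drop-orders for the pieces not yet dropped (sum over which currently-grounded one goes next):
  1 to go: {7} 1
  2 to go: {5,7} 1  {6,7} 1
  3 to go: {4,5,7} 1  {5,6,7} 2
  4 to go: {4,5,6,7} 3
  5 to go: {3,4,5,6,7} 3
  6 to go: {2,3,4,5,6,7} 3
  if 0:x drops first: 3 orders

3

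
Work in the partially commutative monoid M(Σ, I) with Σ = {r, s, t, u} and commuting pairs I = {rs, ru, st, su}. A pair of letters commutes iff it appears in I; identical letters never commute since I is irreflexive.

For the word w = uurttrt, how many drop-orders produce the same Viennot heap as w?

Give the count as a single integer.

0(u) covers ∅
1(u) covers 0:u
2(r) covers ∅
3(t) covers 1:u, 2:r
4(t) covers 3:t
5(r) covers 4:t
6(t) covers 5:r
floor of heap: 0:u, 2:r
completions by unplaced set U, small U first (add the entries for U minus each lowest piece of U):
  |U|=1: {6}:1
  |U|=2: {5,6}:1
  |U|=3: {4,5,6}:1
  |U|=4: {3,4,5,6}:1
  |U|=5: {1,3,4,5,6}:1  {2,3,4,5,6}:1
  start at 0(u): 2
  start at 2(r): 1
sum over floor = 3

3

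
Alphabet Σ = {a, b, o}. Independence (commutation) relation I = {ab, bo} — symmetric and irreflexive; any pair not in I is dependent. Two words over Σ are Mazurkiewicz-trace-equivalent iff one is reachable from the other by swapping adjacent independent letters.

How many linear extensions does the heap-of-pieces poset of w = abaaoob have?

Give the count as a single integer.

#0=a has no predecessor
#1=b has no predecessor
#2=a depends on [0:a]
#3=a depends on [2:a]
#4=o depends on [3:a]
#5=o depends on [4:o]
#6=b depends on [1:b]
sources: [0:a, 1:b]
N(rest) = Σ N(rest − s) over sources s of rest; N(one piece) = 1:
  size 1 → [5]=1  [6]=1
  size 2 → [1,6]=1  [4,5]=1  [5,6]=2
  size 3 → [1,5,6]=3  [3,4,5]=1  [4,5,6]=3
  size 4 → [1,4,5,6]=6  [2,3,4,5]=1  [3,4,5,6]=4
  size 5 → [0,2,3,4,5]=1  [1,3,4,5,6]=10  [2,3,4,5,6]=5
  first=0(a) contributes 15
  first=1(b) contributes 6
|[w]| = 21

21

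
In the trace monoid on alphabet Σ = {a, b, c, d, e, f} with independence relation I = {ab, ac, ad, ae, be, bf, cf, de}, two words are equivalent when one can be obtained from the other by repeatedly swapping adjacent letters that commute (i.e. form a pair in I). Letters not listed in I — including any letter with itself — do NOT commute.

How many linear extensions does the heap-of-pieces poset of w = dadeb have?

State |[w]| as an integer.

0(d) covers ∅
1(a) covers ∅
2(d) covers 0:d
3(e) covers ∅
4(b) covers 2:d
floor of heap: 0:d, 1:a, 3:e
completions by unplaced set U, small U first (add the entries for U minus each lowest piece of U):
  |U|=1: {1}:1  {3}:1  {4}:1
  |U|=2: {1,3}:2  {1,4}:2  {2,4}:1  {3,4}:2
  |U|=3: {0,2,4}:1  {1,2,4}:3  {1,3,4}:6  {2,3,4}:3
  start at 0(d): 12
  start at 1(a): 4
  start at 3(e): 4
sum over floor = 20

20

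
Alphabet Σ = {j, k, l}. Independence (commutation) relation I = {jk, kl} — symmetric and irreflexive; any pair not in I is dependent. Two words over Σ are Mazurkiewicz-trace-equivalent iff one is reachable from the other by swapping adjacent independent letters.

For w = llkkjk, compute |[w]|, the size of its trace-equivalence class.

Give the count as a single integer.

0(l) covers ∅
1(l) covers 0:l
2(k) covers ∅
3(k) covers 2:k
4(j) covers 1:l
5(k) covers 3:k
floor of heap: 0:l, 2:k
completions by unplaced set U, small U first (add the entries for U minus each lowest piece of U):
  |U|=1: {4}:1  {5}:1
  |U|=2: {1,4}:1  {3,5}:1  {4,5}:2
  |U|=3: {0,1,4}:1  {1,4,5}:3  {2,3,5}:1  {3,4,5}:3
  |U|=4: {0,1,4,5}:4  {1,3,4,5}:6  {2,3,4,5}:4
  start at 0(l): 10
  start at 2(k): 10
sum over floor = 20

20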